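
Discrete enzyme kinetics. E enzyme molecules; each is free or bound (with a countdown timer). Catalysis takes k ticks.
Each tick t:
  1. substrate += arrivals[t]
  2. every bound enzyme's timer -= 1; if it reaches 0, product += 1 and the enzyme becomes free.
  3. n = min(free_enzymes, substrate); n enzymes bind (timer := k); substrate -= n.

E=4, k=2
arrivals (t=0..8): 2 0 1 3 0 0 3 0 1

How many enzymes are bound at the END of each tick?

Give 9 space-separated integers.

t=0: arr=2 -> substrate=0 bound=2 product=0
t=1: arr=0 -> substrate=0 bound=2 product=0
t=2: arr=1 -> substrate=0 bound=1 product=2
t=3: arr=3 -> substrate=0 bound=4 product=2
t=4: arr=0 -> substrate=0 bound=3 product=3
t=5: arr=0 -> substrate=0 bound=0 product=6
t=6: arr=3 -> substrate=0 bound=3 product=6
t=7: arr=0 -> substrate=0 bound=3 product=6
t=8: arr=1 -> substrate=0 bound=1 product=9

Answer: 2 2 1 4 3 0 3 3 1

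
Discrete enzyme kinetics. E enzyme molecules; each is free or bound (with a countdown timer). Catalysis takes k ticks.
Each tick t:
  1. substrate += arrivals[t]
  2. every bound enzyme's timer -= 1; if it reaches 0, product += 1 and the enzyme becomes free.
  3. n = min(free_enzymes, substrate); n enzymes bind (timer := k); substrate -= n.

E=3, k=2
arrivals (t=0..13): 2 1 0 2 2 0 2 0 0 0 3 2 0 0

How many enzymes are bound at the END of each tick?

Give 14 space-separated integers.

Answer: 2 3 1 2 3 2 3 2 0 0 3 3 2 2

Derivation:
t=0: arr=2 -> substrate=0 bound=2 product=0
t=1: arr=1 -> substrate=0 bound=3 product=0
t=2: arr=0 -> substrate=0 bound=1 product=2
t=3: arr=2 -> substrate=0 bound=2 product=3
t=4: arr=2 -> substrate=1 bound=3 product=3
t=5: arr=0 -> substrate=0 bound=2 product=5
t=6: arr=2 -> substrate=0 bound=3 product=6
t=7: arr=0 -> substrate=0 bound=2 product=7
t=8: arr=0 -> substrate=0 bound=0 product=9
t=9: arr=0 -> substrate=0 bound=0 product=9
t=10: arr=3 -> substrate=0 bound=3 product=9
t=11: arr=2 -> substrate=2 bound=3 product=9
t=12: arr=0 -> substrate=0 bound=2 product=12
t=13: arr=0 -> substrate=0 bound=2 product=12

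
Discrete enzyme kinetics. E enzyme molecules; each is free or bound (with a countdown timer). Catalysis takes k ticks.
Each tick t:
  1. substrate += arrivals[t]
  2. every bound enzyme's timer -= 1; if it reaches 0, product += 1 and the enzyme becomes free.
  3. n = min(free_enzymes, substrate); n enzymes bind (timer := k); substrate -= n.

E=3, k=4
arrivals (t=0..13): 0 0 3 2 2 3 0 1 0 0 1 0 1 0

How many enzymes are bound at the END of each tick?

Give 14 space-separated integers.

Answer: 0 0 3 3 3 3 3 3 3 3 3 3 3 3

Derivation:
t=0: arr=0 -> substrate=0 bound=0 product=0
t=1: arr=0 -> substrate=0 bound=0 product=0
t=2: arr=3 -> substrate=0 bound=3 product=0
t=3: arr=2 -> substrate=2 bound=3 product=0
t=4: arr=2 -> substrate=4 bound=3 product=0
t=5: arr=3 -> substrate=7 bound=3 product=0
t=6: arr=0 -> substrate=4 bound=3 product=3
t=7: arr=1 -> substrate=5 bound=3 product=3
t=8: arr=0 -> substrate=5 bound=3 product=3
t=9: arr=0 -> substrate=5 bound=3 product=3
t=10: arr=1 -> substrate=3 bound=3 product=6
t=11: arr=0 -> substrate=3 bound=3 product=6
t=12: arr=1 -> substrate=4 bound=3 product=6
t=13: arr=0 -> substrate=4 bound=3 product=6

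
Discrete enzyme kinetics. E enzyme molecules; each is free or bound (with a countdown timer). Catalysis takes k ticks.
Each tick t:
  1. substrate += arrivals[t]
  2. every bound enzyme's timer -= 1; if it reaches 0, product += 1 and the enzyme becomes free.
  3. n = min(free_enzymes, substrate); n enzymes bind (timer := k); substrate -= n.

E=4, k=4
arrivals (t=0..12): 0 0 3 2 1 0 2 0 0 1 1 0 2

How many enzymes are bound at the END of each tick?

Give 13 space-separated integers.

t=0: arr=0 -> substrate=0 bound=0 product=0
t=1: arr=0 -> substrate=0 bound=0 product=0
t=2: arr=3 -> substrate=0 bound=3 product=0
t=3: arr=2 -> substrate=1 bound=4 product=0
t=4: arr=1 -> substrate=2 bound=4 product=0
t=5: arr=0 -> substrate=2 bound=4 product=0
t=6: arr=2 -> substrate=1 bound=4 product=3
t=7: arr=0 -> substrate=0 bound=4 product=4
t=8: arr=0 -> substrate=0 bound=4 product=4
t=9: arr=1 -> substrate=1 bound=4 product=4
t=10: arr=1 -> substrate=0 bound=3 product=7
t=11: arr=0 -> substrate=0 bound=2 product=8
t=12: arr=2 -> substrate=0 bound=4 product=8

Answer: 0 0 3 4 4 4 4 4 4 4 3 2 4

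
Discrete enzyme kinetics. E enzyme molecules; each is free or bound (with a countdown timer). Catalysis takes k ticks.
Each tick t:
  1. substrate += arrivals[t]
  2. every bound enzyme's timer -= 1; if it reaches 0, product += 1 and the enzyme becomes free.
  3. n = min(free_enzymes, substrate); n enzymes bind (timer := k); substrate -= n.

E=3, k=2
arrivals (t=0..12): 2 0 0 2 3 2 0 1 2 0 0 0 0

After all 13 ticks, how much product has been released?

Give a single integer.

t=0: arr=2 -> substrate=0 bound=2 product=0
t=1: arr=0 -> substrate=0 bound=2 product=0
t=2: arr=0 -> substrate=0 bound=0 product=2
t=3: arr=2 -> substrate=0 bound=2 product=2
t=4: arr=3 -> substrate=2 bound=3 product=2
t=5: arr=2 -> substrate=2 bound=3 product=4
t=6: arr=0 -> substrate=1 bound=3 product=5
t=7: arr=1 -> substrate=0 bound=3 product=7
t=8: arr=2 -> substrate=1 bound=3 product=8
t=9: arr=0 -> substrate=0 bound=2 product=10
t=10: arr=0 -> substrate=0 bound=1 product=11
t=11: arr=0 -> substrate=0 bound=0 product=12
t=12: arr=0 -> substrate=0 bound=0 product=12

Answer: 12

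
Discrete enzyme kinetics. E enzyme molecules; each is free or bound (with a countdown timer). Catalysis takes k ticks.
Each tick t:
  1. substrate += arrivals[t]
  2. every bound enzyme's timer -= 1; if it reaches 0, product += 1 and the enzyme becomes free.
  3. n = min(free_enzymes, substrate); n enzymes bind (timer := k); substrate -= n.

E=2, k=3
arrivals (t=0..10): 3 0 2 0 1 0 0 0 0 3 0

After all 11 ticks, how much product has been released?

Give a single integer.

t=0: arr=3 -> substrate=1 bound=2 product=0
t=1: arr=0 -> substrate=1 bound=2 product=0
t=2: arr=2 -> substrate=3 bound=2 product=0
t=3: arr=0 -> substrate=1 bound=2 product=2
t=4: arr=1 -> substrate=2 bound=2 product=2
t=5: arr=0 -> substrate=2 bound=2 product=2
t=6: arr=0 -> substrate=0 bound=2 product=4
t=7: arr=0 -> substrate=0 bound=2 product=4
t=8: arr=0 -> substrate=0 bound=2 product=4
t=9: arr=3 -> substrate=1 bound=2 product=6
t=10: arr=0 -> substrate=1 bound=2 product=6

Answer: 6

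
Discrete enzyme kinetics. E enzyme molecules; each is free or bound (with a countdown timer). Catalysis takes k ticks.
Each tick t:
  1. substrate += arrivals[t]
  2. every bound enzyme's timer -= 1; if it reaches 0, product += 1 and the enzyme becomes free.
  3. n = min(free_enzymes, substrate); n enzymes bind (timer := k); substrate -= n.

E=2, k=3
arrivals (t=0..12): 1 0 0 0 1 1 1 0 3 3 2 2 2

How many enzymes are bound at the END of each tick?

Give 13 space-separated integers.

t=0: arr=1 -> substrate=0 bound=1 product=0
t=1: arr=0 -> substrate=0 bound=1 product=0
t=2: arr=0 -> substrate=0 bound=1 product=0
t=3: arr=0 -> substrate=0 bound=0 product=1
t=4: arr=1 -> substrate=0 bound=1 product=1
t=5: arr=1 -> substrate=0 bound=2 product=1
t=6: arr=1 -> substrate=1 bound=2 product=1
t=7: arr=0 -> substrate=0 bound=2 product=2
t=8: arr=3 -> substrate=2 bound=2 product=3
t=9: arr=3 -> substrate=5 bound=2 product=3
t=10: arr=2 -> substrate=6 bound=2 product=4
t=11: arr=2 -> substrate=7 bound=2 product=5
t=12: arr=2 -> substrate=9 bound=2 product=5

Answer: 1 1 1 0 1 2 2 2 2 2 2 2 2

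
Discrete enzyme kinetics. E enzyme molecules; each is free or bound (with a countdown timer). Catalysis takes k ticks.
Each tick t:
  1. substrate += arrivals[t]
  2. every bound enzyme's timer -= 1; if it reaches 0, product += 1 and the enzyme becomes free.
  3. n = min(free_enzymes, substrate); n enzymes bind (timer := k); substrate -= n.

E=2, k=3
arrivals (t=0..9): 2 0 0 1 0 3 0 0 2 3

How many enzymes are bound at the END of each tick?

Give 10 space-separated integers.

Answer: 2 2 2 1 1 2 2 2 2 2

Derivation:
t=0: arr=2 -> substrate=0 bound=2 product=0
t=1: arr=0 -> substrate=0 bound=2 product=0
t=2: arr=0 -> substrate=0 bound=2 product=0
t=3: arr=1 -> substrate=0 bound=1 product=2
t=4: arr=0 -> substrate=0 bound=1 product=2
t=5: arr=3 -> substrate=2 bound=2 product=2
t=6: arr=0 -> substrate=1 bound=2 product=3
t=7: arr=0 -> substrate=1 bound=2 product=3
t=8: arr=2 -> substrate=2 bound=2 product=4
t=9: arr=3 -> substrate=4 bound=2 product=5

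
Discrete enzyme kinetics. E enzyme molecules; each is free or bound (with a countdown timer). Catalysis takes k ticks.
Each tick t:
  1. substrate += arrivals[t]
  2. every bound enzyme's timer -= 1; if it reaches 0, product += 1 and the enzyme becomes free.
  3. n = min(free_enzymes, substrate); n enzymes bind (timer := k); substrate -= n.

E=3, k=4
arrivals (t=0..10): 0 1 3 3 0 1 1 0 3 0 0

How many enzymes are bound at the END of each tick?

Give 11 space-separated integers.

Answer: 0 1 3 3 3 3 3 3 3 3 3

Derivation:
t=0: arr=0 -> substrate=0 bound=0 product=0
t=1: arr=1 -> substrate=0 bound=1 product=0
t=2: arr=3 -> substrate=1 bound=3 product=0
t=3: arr=3 -> substrate=4 bound=3 product=0
t=4: arr=0 -> substrate=4 bound=3 product=0
t=5: arr=1 -> substrate=4 bound=3 product=1
t=6: arr=1 -> substrate=3 bound=3 product=3
t=7: arr=0 -> substrate=3 bound=3 product=3
t=8: arr=3 -> substrate=6 bound=3 product=3
t=9: arr=0 -> substrate=5 bound=3 product=4
t=10: arr=0 -> substrate=3 bound=3 product=6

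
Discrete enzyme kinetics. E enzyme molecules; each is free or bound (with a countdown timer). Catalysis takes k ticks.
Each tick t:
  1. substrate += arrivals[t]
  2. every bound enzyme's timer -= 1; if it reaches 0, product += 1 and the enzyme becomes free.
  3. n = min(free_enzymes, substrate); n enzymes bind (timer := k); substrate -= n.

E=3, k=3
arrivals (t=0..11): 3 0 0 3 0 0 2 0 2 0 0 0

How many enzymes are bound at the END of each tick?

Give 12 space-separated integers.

Answer: 3 3 3 3 3 3 2 2 3 2 2 1

Derivation:
t=0: arr=3 -> substrate=0 bound=3 product=0
t=1: arr=0 -> substrate=0 bound=3 product=0
t=2: arr=0 -> substrate=0 bound=3 product=0
t=3: arr=3 -> substrate=0 bound=3 product=3
t=4: arr=0 -> substrate=0 bound=3 product=3
t=5: arr=0 -> substrate=0 bound=3 product=3
t=6: arr=2 -> substrate=0 bound=2 product=6
t=7: arr=0 -> substrate=0 bound=2 product=6
t=8: arr=2 -> substrate=1 bound=3 product=6
t=9: arr=0 -> substrate=0 bound=2 product=8
t=10: arr=0 -> substrate=0 bound=2 product=8
t=11: arr=0 -> substrate=0 bound=1 product=9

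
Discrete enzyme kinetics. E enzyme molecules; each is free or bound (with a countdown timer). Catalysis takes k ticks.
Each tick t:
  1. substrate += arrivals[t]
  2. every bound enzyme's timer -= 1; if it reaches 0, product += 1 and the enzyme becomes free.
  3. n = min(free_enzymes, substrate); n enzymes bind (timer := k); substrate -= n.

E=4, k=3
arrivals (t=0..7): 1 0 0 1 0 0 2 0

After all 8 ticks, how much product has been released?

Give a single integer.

t=0: arr=1 -> substrate=0 bound=1 product=0
t=1: arr=0 -> substrate=0 bound=1 product=0
t=2: arr=0 -> substrate=0 bound=1 product=0
t=3: arr=1 -> substrate=0 bound=1 product=1
t=4: arr=0 -> substrate=0 bound=1 product=1
t=5: arr=0 -> substrate=0 bound=1 product=1
t=6: arr=2 -> substrate=0 bound=2 product=2
t=7: arr=0 -> substrate=0 bound=2 product=2

Answer: 2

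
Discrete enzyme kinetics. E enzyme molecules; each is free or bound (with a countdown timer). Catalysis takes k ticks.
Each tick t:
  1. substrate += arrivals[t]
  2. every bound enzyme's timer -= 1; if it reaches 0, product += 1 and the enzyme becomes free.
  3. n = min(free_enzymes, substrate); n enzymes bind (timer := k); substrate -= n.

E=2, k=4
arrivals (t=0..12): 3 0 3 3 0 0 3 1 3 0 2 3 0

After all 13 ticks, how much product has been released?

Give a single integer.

Answer: 6

Derivation:
t=0: arr=3 -> substrate=1 bound=2 product=0
t=1: arr=0 -> substrate=1 bound=2 product=0
t=2: arr=3 -> substrate=4 bound=2 product=0
t=3: arr=3 -> substrate=7 bound=2 product=0
t=4: arr=0 -> substrate=5 bound=2 product=2
t=5: arr=0 -> substrate=5 bound=2 product=2
t=6: arr=3 -> substrate=8 bound=2 product=2
t=7: arr=1 -> substrate=9 bound=2 product=2
t=8: arr=3 -> substrate=10 bound=2 product=4
t=9: arr=0 -> substrate=10 bound=2 product=4
t=10: arr=2 -> substrate=12 bound=2 product=4
t=11: arr=3 -> substrate=15 bound=2 product=4
t=12: arr=0 -> substrate=13 bound=2 product=6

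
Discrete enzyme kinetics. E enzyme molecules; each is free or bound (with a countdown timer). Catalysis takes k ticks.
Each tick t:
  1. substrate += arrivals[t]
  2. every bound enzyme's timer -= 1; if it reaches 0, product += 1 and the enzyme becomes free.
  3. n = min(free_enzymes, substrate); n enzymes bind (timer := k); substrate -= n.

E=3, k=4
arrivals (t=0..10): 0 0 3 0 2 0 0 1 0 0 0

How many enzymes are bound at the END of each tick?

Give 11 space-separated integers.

t=0: arr=0 -> substrate=0 bound=0 product=0
t=1: arr=0 -> substrate=0 bound=0 product=0
t=2: arr=3 -> substrate=0 bound=3 product=0
t=3: arr=0 -> substrate=0 bound=3 product=0
t=4: arr=2 -> substrate=2 bound=3 product=0
t=5: arr=0 -> substrate=2 bound=3 product=0
t=6: arr=0 -> substrate=0 bound=2 product=3
t=7: arr=1 -> substrate=0 bound=3 product=3
t=8: arr=0 -> substrate=0 bound=3 product=3
t=9: arr=0 -> substrate=0 bound=3 product=3
t=10: arr=0 -> substrate=0 bound=1 product=5

Answer: 0 0 3 3 3 3 2 3 3 3 1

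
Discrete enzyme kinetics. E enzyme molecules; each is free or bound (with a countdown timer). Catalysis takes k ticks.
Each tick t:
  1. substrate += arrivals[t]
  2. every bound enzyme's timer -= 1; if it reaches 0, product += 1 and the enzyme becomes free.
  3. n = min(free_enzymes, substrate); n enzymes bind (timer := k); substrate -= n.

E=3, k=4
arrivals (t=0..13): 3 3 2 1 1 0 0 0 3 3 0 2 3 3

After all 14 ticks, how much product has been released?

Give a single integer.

Answer: 9

Derivation:
t=0: arr=3 -> substrate=0 bound=3 product=0
t=1: arr=3 -> substrate=3 bound=3 product=0
t=2: arr=2 -> substrate=5 bound=3 product=0
t=3: arr=1 -> substrate=6 bound=3 product=0
t=4: arr=1 -> substrate=4 bound=3 product=3
t=5: arr=0 -> substrate=4 bound=3 product=3
t=6: arr=0 -> substrate=4 bound=3 product=3
t=7: arr=0 -> substrate=4 bound=3 product=3
t=8: arr=3 -> substrate=4 bound=3 product=6
t=9: arr=3 -> substrate=7 bound=3 product=6
t=10: arr=0 -> substrate=7 bound=3 product=6
t=11: arr=2 -> substrate=9 bound=3 product=6
t=12: arr=3 -> substrate=9 bound=3 product=9
t=13: arr=3 -> substrate=12 bound=3 product=9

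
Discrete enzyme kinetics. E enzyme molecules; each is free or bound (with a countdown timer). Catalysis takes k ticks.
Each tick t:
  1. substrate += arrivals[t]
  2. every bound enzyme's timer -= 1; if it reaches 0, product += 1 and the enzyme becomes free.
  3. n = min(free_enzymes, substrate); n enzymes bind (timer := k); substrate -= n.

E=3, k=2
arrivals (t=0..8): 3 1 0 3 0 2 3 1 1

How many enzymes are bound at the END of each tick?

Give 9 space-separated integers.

t=0: arr=3 -> substrate=0 bound=3 product=0
t=1: arr=1 -> substrate=1 bound=3 product=0
t=2: arr=0 -> substrate=0 bound=1 product=3
t=3: arr=3 -> substrate=1 bound=3 product=3
t=4: arr=0 -> substrate=0 bound=3 product=4
t=5: arr=2 -> substrate=0 bound=3 product=6
t=6: arr=3 -> substrate=2 bound=3 product=7
t=7: arr=1 -> substrate=1 bound=3 product=9
t=8: arr=1 -> substrate=1 bound=3 product=10

Answer: 3 3 1 3 3 3 3 3 3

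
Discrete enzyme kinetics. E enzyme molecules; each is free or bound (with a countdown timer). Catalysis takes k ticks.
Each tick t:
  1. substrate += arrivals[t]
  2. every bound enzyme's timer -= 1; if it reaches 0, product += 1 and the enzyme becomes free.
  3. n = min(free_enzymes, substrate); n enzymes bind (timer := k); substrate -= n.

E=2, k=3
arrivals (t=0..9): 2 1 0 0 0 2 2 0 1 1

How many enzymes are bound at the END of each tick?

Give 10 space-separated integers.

t=0: arr=2 -> substrate=0 bound=2 product=0
t=1: arr=1 -> substrate=1 bound=2 product=0
t=2: arr=0 -> substrate=1 bound=2 product=0
t=3: arr=0 -> substrate=0 bound=1 product=2
t=4: arr=0 -> substrate=0 bound=1 product=2
t=5: arr=2 -> substrate=1 bound=2 product=2
t=6: arr=2 -> substrate=2 bound=2 product=3
t=7: arr=0 -> substrate=2 bound=2 product=3
t=8: arr=1 -> substrate=2 bound=2 product=4
t=9: arr=1 -> substrate=2 bound=2 product=5

Answer: 2 2 2 1 1 2 2 2 2 2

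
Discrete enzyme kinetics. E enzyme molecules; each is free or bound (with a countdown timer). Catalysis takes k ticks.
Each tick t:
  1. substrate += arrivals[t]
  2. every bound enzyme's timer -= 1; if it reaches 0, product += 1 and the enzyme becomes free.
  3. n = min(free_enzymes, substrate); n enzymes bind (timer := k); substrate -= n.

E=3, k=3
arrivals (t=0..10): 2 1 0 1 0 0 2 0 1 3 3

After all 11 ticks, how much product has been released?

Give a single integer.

t=0: arr=2 -> substrate=0 bound=2 product=0
t=1: arr=1 -> substrate=0 bound=3 product=0
t=2: arr=0 -> substrate=0 bound=3 product=0
t=3: arr=1 -> substrate=0 bound=2 product=2
t=4: arr=0 -> substrate=0 bound=1 product=3
t=5: arr=0 -> substrate=0 bound=1 product=3
t=6: arr=2 -> substrate=0 bound=2 product=4
t=7: arr=0 -> substrate=0 bound=2 product=4
t=8: arr=1 -> substrate=0 bound=3 product=4
t=9: arr=3 -> substrate=1 bound=3 product=6
t=10: arr=3 -> substrate=4 bound=3 product=6

Answer: 6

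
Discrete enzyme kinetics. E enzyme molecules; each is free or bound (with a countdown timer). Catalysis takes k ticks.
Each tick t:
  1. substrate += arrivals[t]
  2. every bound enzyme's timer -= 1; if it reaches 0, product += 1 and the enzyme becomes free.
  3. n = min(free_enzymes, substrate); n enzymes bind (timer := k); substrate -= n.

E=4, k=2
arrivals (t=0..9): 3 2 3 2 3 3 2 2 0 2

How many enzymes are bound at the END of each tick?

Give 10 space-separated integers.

Answer: 3 4 4 4 4 4 4 4 4 4

Derivation:
t=0: arr=3 -> substrate=0 bound=3 product=0
t=1: arr=2 -> substrate=1 bound=4 product=0
t=2: arr=3 -> substrate=1 bound=4 product=3
t=3: arr=2 -> substrate=2 bound=4 product=4
t=4: arr=3 -> substrate=2 bound=4 product=7
t=5: arr=3 -> substrate=4 bound=4 product=8
t=6: arr=2 -> substrate=3 bound=4 product=11
t=7: arr=2 -> substrate=4 bound=4 product=12
t=8: arr=0 -> substrate=1 bound=4 product=15
t=9: arr=2 -> substrate=2 bound=4 product=16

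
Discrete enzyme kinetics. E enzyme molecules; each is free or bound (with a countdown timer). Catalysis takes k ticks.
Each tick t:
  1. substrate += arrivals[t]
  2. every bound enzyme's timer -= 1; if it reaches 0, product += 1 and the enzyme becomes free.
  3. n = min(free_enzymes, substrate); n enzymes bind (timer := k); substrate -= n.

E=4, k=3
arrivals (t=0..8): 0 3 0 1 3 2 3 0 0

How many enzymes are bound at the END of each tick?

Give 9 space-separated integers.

Answer: 0 3 3 4 4 4 4 4 4

Derivation:
t=0: arr=0 -> substrate=0 bound=0 product=0
t=1: arr=3 -> substrate=0 bound=3 product=0
t=2: arr=0 -> substrate=0 bound=3 product=0
t=3: arr=1 -> substrate=0 bound=4 product=0
t=4: arr=3 -> substrate=0 bound=4 product=3
t=5: arr=2 -> substrate=2 bound=4 product=3
t=6: arr=3 -> substrate=4 bound=4 product=4
t=7: arr=0 -> substrate=1 bound=4 product=7
t=8: arr=0 -> substrate=1 bound=4 product=7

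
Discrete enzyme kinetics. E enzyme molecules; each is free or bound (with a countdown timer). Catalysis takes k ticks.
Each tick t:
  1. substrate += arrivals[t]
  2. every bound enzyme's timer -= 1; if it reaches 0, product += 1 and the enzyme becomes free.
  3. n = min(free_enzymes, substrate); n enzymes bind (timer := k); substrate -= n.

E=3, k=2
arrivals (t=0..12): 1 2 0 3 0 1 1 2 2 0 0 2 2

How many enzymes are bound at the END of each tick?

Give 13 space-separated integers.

t=0: arr=1 -> substrate=0 bound=1 product=0
t=1: arr=2 -> substrate=0 bound=3 product=0
t=2: arr=0 -> substrate=0 bound=2 product=1
t=3: arr=3 -> substrate=0 bound=3 product=3
t=4: arr=0 -> substrate=0 bound=3 product=3
t=5: arr=1 -> substrate=0 bound=1 product=6
t=6: arr=1 -> substrate=0 bound=2 product=6
t=7: arr=2 -> substrate=0 bound=3 product=7
t=8: arr=2 -> substrate=1 bound=3 product=8
t=9: arr=0 -> substrate=0 bound=2 product=10
t=10: arr=0 -> substrate=0 bound=1 product=11
t=11: arr=2 -> substrate=0 bound=2 product=12
t=12: arr=2 -> substrate=1 bound=3 product=12

Answer: 1 3 2 3 3 1 2 3 3 2 1 2 3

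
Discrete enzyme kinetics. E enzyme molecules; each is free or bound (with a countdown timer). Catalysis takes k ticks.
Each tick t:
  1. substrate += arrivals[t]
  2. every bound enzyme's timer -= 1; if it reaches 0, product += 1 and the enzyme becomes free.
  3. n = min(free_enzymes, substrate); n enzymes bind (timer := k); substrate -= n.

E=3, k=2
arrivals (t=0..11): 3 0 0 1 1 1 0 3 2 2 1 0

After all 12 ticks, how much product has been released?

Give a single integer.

t=0: arr=3 -> substrate=0 bound=3 product=0
t=1: arr=0 -> substrate=0 bound=3 product=0
t=2: arr=0 -> substrate=0 bound=0 product=3
t=3: arr=1 -> substrate=0 bound=1 product=3
t=4: arr=1 -> substrate=0 bound=2 product=3
t=5: arr=1 -> substrate=0 bound=2 product=4
t=6: arr=0 -> substrate=0 bound=1 product=5
t=7: arr=3 -> substrate=0 bound=3 product=6
t=8: arr=2 -> substrate=2 bound=3 product=6
t=9: arr=2 -> substrate=1 bound=3 product=9
t=10: arr=1 -> substrate=2 bound=3 product=9
t=11: arr=0 -> substrate=0 bound=2 product=12

Answer: 12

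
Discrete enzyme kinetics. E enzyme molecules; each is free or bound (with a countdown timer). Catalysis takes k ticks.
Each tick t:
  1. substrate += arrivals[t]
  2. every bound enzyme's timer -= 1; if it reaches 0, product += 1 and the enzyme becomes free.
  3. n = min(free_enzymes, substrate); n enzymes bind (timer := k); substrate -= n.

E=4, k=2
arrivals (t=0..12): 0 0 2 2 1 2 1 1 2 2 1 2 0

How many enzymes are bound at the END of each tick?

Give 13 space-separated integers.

t=0: arr=0 -> substrate=0 bound=0 product=0
t=1: arr=0 -> substrate=0 bound=0 product=0
t=2: arr=2 -> substrate=0 bound=2 product=0
t=3: arr=2 -> substrate=0 bound=4 product=0
t=4: arr=1 -> substrate=0 bound=3 product=2
t=5: arr=2 -> substrate=0 bound=3 product=4
t=6: arr=1 -> substrate=0 bound=3 product=5
t=7: arr=1 -> substrate=0 bound=2 product=7
t=8: arr=2 -> substrate=0 bound=3 product=8
t=9: arr=2 -> substrate=0 bound=4 product=9
t=10: arr=1 -> substrate=0 bound=3 product=11
t=11: arr=2 -> substrate=0 bound=3 product=13
t=12: arr=0 -> substrate=0 bound=2 product=14

Answer: 0 0 2 4 3 3 3 2 3 4 3 3 2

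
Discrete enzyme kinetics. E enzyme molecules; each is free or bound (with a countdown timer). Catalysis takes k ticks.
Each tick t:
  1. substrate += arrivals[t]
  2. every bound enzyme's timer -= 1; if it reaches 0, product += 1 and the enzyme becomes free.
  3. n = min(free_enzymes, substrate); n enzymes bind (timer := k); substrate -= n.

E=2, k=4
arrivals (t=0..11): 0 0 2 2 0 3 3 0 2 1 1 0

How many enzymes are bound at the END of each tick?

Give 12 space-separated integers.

Answer: 0 0 2 2 2 2 2 2 2 2 2 2

Derivation:
t=0: arr=0 -> substrate=0 bound=0 product=0
t=1: arr=0 -> substrate=0 bound=0 product=0
t=2: arr=2 -> substrate=0 bound=2 product=0
t=3: arr=2 -> substrate=2 bound=2 product=0
t=4: arr=0 -> substrate=2 bound=2 product=0
t=5: arr=3 -> substrate=5 bound=2 product=0
t=6: arr=3 -> substrate=6 bound=2 product=2
t=7: arr=0 -> substrate=6 bound=2 product=2
t=8: arr=2 -> substrate=8 bound=2 product=2
t=9: arr=1 -> substrate=9 bound=2 product=2
t=10: arr=1 -> substrate=8 bound=2 product=4
t=11: arr=0 -> substrate=8 bound=2 product=4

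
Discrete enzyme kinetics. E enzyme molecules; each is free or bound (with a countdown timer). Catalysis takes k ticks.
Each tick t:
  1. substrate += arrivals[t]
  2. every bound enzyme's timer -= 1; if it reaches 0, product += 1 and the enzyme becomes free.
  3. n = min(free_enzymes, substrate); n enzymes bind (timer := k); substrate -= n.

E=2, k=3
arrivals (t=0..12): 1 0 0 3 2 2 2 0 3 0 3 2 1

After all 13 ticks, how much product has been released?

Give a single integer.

t=0: arr=1 -> substrate=0 bound=1 product=0
t=1: arr=0 -> substrate=0 bound=1 product=0
t=2: arr=0 -> substrate=0 bound=1 product=0
t=3: arr=3 -> substrate=1 bound=2 product=1
t=4: arr=2 -> substrate=3 bound=2 product=1
t=5: arr=2 -> substrate=5 bound=2 product=1
t=6: arr=2 -> substrate=5 bound=2 product=3
t=7: arr=0 -> substrate=5 bound=2 product=3
t=8: arr=3 -> substrate=8 bound=2 product=3
t=9: arr=0 -> substrate=6 bound=2 product=5
t=10: arr=3 -> substrate=9 bound=2 product=5
t=11: arr=2 -> substrate=11 bound=2 product=5
t=12: arr=1 -> substrate=10 bound=2 product=7

Answer: 7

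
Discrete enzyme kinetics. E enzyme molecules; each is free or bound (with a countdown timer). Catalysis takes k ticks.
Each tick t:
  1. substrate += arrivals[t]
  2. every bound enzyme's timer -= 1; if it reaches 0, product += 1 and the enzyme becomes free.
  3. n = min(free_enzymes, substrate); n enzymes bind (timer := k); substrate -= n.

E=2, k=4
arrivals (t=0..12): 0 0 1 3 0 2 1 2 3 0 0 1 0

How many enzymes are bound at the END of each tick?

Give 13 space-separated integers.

t=0: arr=0 -> substrate=0 bound=0 product=0
t=1: arr=0 -> substrate=0 bound=0 product=0
t=2: arr=1 -> substrate=0 bound=1 product=0
t=3: arr=3 -> substrate=2 bound=2 product=0
t=4: arr=0 -> substrate=2 bound=2 product=0
t=5: arr=2 -> substrate=4 bound=2 product=0
t=6: arr=1 -> substrate=4 bound=2 product=1
t=7: arr=2 -> substrate=5 bound=2 product=2
t=8: arr=3 -> substrate=8 bound=2 product=2
t=9: arr=0 -> substrate=8 bound=2 product=2
t=10: arr=0 -> substrate=7 bound=2 product=3
t=11: arr=1 -> substrate=7 bound=2 product=4
t=12: arr=0 -> substrate=7 bound=2 product=4

Answer: 0 0 1 2 2 2 2 2 2 2 2 2 2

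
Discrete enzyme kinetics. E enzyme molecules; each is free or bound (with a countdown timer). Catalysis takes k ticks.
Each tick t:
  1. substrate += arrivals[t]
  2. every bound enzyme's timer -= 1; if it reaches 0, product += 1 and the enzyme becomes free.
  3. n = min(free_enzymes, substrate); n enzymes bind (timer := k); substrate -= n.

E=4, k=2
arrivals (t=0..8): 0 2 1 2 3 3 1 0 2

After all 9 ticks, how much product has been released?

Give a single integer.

Answer: 11

Derivation:
t=0: arr=0 -> substrate=0 bound=0 product=0
t=1: arr=2 -> substrate=0 bound=2 product=0
t=2: arr=1 -> substrate=0 bound=3 product=0
t=3: arr=2 -> substrate=0 bound=3 product=2
t=4: arr=3 -> substrate=1 bound=4 product=3
t=5: arr=3 -> substrate=2 bound=4 product=5
t=6: arr=1 -> substrate=1 bound=4 product=7
t=7: arr=0 -> substrate=0 bound=3 product=9
t=8: arr=2 -> substrate=0 bound=3 product=11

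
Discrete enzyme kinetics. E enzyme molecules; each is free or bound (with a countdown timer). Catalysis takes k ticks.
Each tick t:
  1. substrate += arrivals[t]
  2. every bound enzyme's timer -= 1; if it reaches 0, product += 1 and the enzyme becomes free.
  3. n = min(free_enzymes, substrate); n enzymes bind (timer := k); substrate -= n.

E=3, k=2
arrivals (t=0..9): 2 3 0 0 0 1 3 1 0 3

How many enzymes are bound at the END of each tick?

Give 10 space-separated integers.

Answer: 2 3 3 2 0 1 3 3 2 3

Derivation:
t=0: arr=2 -> substrate=0 bound=2 product=0
t=1: arr=3 -> substrate=2 bound=3 product=0
t=2: arr=0 -> substrate=0 bound=3 product=2
t=3: arr=0 -> substrate=0 bound=2 product=3
t=4: arr=0 -> substrate=0 bound=0 product=5
t=5: arr=1 -> substrate=0 bound=1 product=5
t=6: arr=3 -> substrate=1 bound=3 product=5
t=7: arr=1 -> substrate=1 bound=3 product=6
t=8: arr=0 -> substrate=0 bound=2 product=8
t=9: arr=3 -> substrate=1 bound=3 product=9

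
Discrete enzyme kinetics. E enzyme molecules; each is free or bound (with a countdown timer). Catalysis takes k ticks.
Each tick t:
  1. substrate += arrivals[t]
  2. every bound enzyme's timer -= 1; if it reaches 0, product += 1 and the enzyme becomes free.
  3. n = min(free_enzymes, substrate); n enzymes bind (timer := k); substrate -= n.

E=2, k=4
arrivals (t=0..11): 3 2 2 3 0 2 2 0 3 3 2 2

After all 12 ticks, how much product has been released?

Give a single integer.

Answer: 4

Derivation:
t=0: arr=3 -> substrate=1 bound=2 product=0
t=1: arr=2 -> substrate=3 bound=2 product=0
t=2: arr=2 -> substrate=5 bound=2 product=0
t=3: arr=3 -> substrate=8 bound=2 product=0
t=4: arr=0 -> substrate=6 bound=2 product=2
t=5: arr=2 -> substrate=8 bound=2 product=2
t=6: arr=2 -> substrate=10 bound=2 product=2
t=7: arr=0 -> substrate=10 bound=2 product=2
t=8: arr=3 -> substrate=11 bound=2 product=4
t=9: arr=3 -> substrate=14 bound=2 product=4
t=10: arr=2 -> substrate=16 bound=2 product=4
t=11: arr=2 -> substrate=18 bound=2 product=4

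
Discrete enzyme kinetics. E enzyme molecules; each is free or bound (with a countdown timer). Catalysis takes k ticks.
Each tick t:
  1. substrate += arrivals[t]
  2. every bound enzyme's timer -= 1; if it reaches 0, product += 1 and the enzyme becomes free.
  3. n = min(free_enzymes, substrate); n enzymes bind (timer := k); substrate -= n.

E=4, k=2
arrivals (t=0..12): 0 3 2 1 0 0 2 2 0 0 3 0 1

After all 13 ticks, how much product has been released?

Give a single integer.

Answer: 13

Derivation:
t=0: arr=0 -> substrate=0 bound=0 product=0
t=1: arr=3 -> substrate=0 bound=3 product=0
t=2: arr=2 -> substrate=1 bound=4 product=0
t=3: arr=1 -> substrate=0 bound=3 product=3
t=4: arr=0 -> substrate=0 bound=2 product=4
t=5: arr=0 -> substrate=0 bound=0 product=6
t=6: arr=2 -> substrate=0 bound=2 product=6
t=7: arr=2 -> substrate=0 bound=4 product=6
t=8: arr=0 -> substrate=0 bound=2 product=8
t=9: arr=0 -> substrate=0 bound=0 product=10
t=10: arr=3 -> substrate=0 bound=3 product=10
t=11: arr=0 -> substrate=0 bound=3 product=10
t=12: arr=1 -> substrate=0 bound=1 product=13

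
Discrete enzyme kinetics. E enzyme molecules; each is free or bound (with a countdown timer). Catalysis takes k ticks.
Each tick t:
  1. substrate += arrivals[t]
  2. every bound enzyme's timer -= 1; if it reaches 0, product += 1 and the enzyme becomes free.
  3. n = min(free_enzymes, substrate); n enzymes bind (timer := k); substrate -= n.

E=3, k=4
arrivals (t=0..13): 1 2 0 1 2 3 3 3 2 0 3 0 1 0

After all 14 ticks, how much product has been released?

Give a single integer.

t=0: arr=1 -> substrate=0 bound=1 product=0
t=1: arr=2 -> substrate=0 bound=3 product=0
t=2: arr=0 -> substrate=0 bound=3 product=0
t=3: arr=1 -> substrate=1 bound=3 product=0
t=4: arr=2 -> substrate=2 bound=3 product=1
t=5: arr=3 -> substrate=3 bound=3 product=3
t=6: arr=3 -> substrate=6 bound=3 product=3
t=7: arr=3 -> substrate=9 bound=3 product=3
t=8: arr=2 -> substrate=10 bound=3 product=4
t=9: arr=0 -> substrate=8 bound=3 product=6
t=10: arr=3 -> substrate=11 bound=3 product=6
t=11: arr=0 -> substrate=11 bound=3 product=6
t=12: arr=1 -> substrate=11 bound=3 product=7
t=13: arr=0 -> substrate=9 bound=3 product=9

Answer: 9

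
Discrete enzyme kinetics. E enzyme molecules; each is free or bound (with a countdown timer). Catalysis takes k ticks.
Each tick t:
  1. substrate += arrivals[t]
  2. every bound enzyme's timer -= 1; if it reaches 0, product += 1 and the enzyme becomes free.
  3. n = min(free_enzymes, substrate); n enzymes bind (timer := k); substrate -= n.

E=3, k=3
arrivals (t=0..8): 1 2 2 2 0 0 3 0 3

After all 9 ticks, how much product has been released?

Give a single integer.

Answer: 6

Derivation:
t=0: arr=1 -> substrate=0 bound=1 product=0
t=1: arr=2 -> substrate=0 bound=3 product=0
t=2: arr=2 -> substrate=2 bound=3 product=0
t=3: arr=2 -> substrate=3 bound=3 product=1
t=4: arr=0 -> substrate=1 bound=3 product=3
t=5: arr=0 -> substrate=1 bound=3 product=3
t=6: arr=3 -> substrate=3 bound=3 product=4
t=7: arr=0 -> substrate=1 bound=3 product=6
t=8: arr=3 -> substrate=4 bound=3 product=6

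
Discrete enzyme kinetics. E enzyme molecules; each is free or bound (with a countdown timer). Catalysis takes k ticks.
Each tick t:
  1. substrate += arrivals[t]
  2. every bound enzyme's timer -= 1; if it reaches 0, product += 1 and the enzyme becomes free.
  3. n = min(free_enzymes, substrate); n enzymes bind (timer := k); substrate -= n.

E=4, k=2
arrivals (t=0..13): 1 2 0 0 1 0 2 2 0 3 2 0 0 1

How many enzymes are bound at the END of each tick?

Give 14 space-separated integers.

Answer: 1 3 2 0 1 1 2 4 2 3 4 2 1 1

Derivation:
t=0: arr=1 -> substrate=0 bound=1 product=0
t=1: arr=2 -> substrate=0 bound=3 product=0
t=2: arr=0 -> substrate=0 bound=2 product=1
t=3: arr=0 -> substrate=0 bound=0 product=3
t=4: arr=1 -> substrate=0 bound=1 product=3
t=5: arr=0 -> substrate=0 bound=1 product=3
t=6: arr=2 -> substrate=0 bound=2 product=4
t=7: arr=2 -> substrate=0 bound=4 product=4
t=8: arr=0 -> substrate=0 bound=2 product=6
t=9: arr=3 -> substrate=0 bound=3 product=8
t=10: arr=2 -> substrate=1 bound=4 product=8
t=11: arr=0 -> substrate=0 bound=2 product=11
t=12: arr=0 -> substrate=0 bound=1 product=12
t=13: arr=1 -> substrate=0 bound=1 product=13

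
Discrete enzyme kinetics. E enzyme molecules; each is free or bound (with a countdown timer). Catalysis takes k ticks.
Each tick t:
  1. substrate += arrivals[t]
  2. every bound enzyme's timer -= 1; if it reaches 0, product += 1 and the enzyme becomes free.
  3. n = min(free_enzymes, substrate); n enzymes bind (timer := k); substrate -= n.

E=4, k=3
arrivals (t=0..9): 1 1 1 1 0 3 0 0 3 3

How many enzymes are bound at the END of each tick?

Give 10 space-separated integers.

t=0: arr=1 -> substrate=0 bound=1 product=0
t=1: arr=1 -> substrate=0 bound=2 product=0
t=2: arr=1 -> substrate=0 bound=3 product=0
t=3: arr=1 -> substrate=0 bound=3 product=1
t=4: arr=0 -> substrate=0 bound=2 product=2
t=5: arr=3 -> substrate=0 bound=4 product=3
t=6: arr=0 -> substrate=0 bound=3 product=4
t=7: arr=0 -> substrate=0 bound=3 product=4
t=8: arr=3 -> substrate=0 bound=3 product=7
t=9: arr=3 -> substrate=2 bound=4 product=7

Answer: 1 2 3 3 2 4 3 3 3 4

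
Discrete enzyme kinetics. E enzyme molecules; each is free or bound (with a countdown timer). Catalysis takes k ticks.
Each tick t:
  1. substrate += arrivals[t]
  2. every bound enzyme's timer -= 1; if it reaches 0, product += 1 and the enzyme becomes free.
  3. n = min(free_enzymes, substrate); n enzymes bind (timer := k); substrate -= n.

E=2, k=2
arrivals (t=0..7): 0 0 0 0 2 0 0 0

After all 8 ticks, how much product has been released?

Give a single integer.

t=0: arr=0 -> substrate=0 bound=0 product=0
t=1: arr=0 -> substrate=0 bound=0 product=0
t=2: arr=0 -> substrate=0 bound=0 product=0
t=3: arr=0 -> substrate=0 bound=0 product=0
t=4: arr=2 -> substrate=0 bound=2 product=0
t=5: arr=0 -> substrate=0 bound=2 product=0
t=6: arr=0 -> substrate=0 bound=0 product=2
t=7: arr=0 -> substrate=0 bound=0 product=2

Answer: 2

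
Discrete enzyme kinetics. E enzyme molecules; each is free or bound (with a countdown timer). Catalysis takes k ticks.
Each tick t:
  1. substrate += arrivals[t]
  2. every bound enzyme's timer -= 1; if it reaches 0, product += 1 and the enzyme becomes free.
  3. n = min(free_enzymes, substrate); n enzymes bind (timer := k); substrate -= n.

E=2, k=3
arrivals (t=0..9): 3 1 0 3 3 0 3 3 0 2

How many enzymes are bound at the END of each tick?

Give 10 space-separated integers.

Answer: 2 2 2 2 2 2 2 2 2 2

Derivation:
t=0: arr=3 -> substrate=1 bound=2 product=0
t=1: arr=1 -> substrate=2 bound=2 product=0
t=2: arr=0 -> substrate=2 bound=2 product=0
t=3: arr=3 -> substrate=3 bound=2 product=2
t=4: arr=3 -> substrate=6 bound=2 product=2
t=5: arr=0 -> substrate=6 bound=2 product=2
t=6: arr=3 -> substrate=7 bound=2 product=4
t=7: arr=3 -> substrate=10 bound=2 product=4
t=8: arr=0 -> substrate=10 bound=2 product=4
t=9: arr=2 -> substrate=10 bound=2 product=6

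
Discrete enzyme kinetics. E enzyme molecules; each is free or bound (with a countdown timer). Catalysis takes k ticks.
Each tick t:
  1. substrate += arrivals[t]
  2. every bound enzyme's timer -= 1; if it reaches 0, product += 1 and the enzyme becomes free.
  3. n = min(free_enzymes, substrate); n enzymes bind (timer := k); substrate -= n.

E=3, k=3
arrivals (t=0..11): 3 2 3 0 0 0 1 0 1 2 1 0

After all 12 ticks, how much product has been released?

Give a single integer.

t=0: arr=3 -> substrate=0 bound=3 product=0
t=1: arr=2 -> substrate=2 bound=3 product=0
t=2: arr=3 -> substrate=5 bound=3 product=0
t=3: arr=0 -> substrate=2 bound=3 product=3
t=4: arr=0 -> substrate=2 bound=3 product=3
t=5: arr=0 -> substrate=2 bound=3 product=3
t=6: arr=1 -> substrate=0 bound=3 product=6
t=7: arr=0 -> substrate=0 bound=3 product=6
t=8: arr=1 -> substrate=1 bound=3 product=6
t=9: arr=2 -> substrate=0 bound=3 product=9
t=10: arr=1 -> substrate=1 bound=3 product=9
t=11: arr=0 -> substrate=1 bound=3 product=9

Answer: 9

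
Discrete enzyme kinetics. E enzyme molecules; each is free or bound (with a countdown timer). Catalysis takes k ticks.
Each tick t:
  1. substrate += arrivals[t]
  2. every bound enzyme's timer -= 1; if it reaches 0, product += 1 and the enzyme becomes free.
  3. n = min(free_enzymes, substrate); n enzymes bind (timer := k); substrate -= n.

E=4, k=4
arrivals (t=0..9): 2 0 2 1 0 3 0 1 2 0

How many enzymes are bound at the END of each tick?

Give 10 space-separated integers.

Answer: 2 2 4 4 3 4 4 4 4 4

Derivation:
t=0: arr=2 -> substrate=0 bound=2 product=0
t=1: arr=0 -> substrate=0 bound=2 product=0
t=2: arr=2 -> substrate=0 bound=4 product=0
t=3: arr=1 -> substrate=1 bound=4 product=0
t=4: arr=0 -> substrate=0 bound=3 product=2
t=5: arr=3 -> substrate=2 bound=4 product=2
t=6: arr=0 -> substrate=0 bound=4 product=4
t=7: arr=1 -> substrate=1 bound=4 product=4
t=8: arr=2 -> substrate=2 bound=4 product=5
t=9: arr=0 -> substrate=1 bound=4 product=6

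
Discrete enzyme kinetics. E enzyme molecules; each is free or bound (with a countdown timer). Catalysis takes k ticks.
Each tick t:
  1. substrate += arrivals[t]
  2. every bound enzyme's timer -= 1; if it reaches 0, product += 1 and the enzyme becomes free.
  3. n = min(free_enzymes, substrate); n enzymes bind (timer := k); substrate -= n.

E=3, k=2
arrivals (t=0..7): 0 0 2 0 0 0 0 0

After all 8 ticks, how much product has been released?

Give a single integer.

t=0: arr=0 -> substrate=0 bound=0 product=0
t=1: arr=0 -> substrate=0 bound=0 product=0
t=2: arr=2 -> substrate=0 bound=2 product=0
t=3: arr=0 -> substrate=0 bound=2 product=0
t=4: arr=0 -> substrate=0 bound=0 product=2
t=5: arr=0 -> substrate=0 bound=0 product=2
t=6: arr=0 -> substrate=0 bound=0 product=2
t=7: arr=0 -> substrate=0 bound=0 product=2

Answer: 2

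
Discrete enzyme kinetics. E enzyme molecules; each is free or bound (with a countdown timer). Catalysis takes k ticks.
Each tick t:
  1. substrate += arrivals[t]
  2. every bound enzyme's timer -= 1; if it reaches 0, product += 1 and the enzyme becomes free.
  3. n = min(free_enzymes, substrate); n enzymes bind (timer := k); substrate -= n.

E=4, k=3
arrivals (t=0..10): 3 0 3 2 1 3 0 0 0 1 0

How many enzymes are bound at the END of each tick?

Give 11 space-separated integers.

t=0: arr=3 -> substrate=0 bound=3 product=0
t=1: arr=0 -> substrate=0 bound=3 product=0
t=2: arr=3 -> substrate=2 bound=4 product=0
t=3: arr=2 -> substrate=1 bound=4 product=3
t=4: arr=1 -> substrate=2 bound=4 product=3
t=5: arr=3 -> substrate=4 bound=4 product=4
t=6: arr=0 -> substrate=1 bound=4 product=7
t=7: arr=0 -> substrate=1 bound=4 product=7
t=8: arr=0 -> substrate=0 bound=4 product=8
t=9: arr=1 -> substrate=0 bound=2 product=11
t=10: arr=0 -> substrate=0 bound=2 product=11

Answer: 3 3 4 4 4 4 4 4 4 2 2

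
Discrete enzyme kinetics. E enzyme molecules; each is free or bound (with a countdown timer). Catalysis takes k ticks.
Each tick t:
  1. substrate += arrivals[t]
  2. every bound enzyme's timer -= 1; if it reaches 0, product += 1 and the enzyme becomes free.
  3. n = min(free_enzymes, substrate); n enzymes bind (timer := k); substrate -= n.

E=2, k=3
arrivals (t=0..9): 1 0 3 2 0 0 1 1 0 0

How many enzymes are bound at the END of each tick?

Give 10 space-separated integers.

Answer: 1 1 2 2 2 2 2 2 2 2

Derivation:
t=0: arr=1 -> substrate=0 bound=1 product=0
t=1: arr=0 -> substrate=0 bound=1 product=0
t=2: arr=3 -> substrate=2 bound=2 product=0
t=3: arr=2 -> substrate=3 bound=2 product=1
t=4: arr=0 -> substrate=3 bound=2 product=1
t=5: arr=0 -> substrate=2 bound=2 product=2
t=6: arr=1 -> substrate=2 bound=2 product=3
t=7: arr=1 -> substrate=3 bound=2 product=3
t=8: arr=0 -> substrate=2 bound=2 product=4
t=9: arr=0 -> substrate=1 bound=2 product=5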